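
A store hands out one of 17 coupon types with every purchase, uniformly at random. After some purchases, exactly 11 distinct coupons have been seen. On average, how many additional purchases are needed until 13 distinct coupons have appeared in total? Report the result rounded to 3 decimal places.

The wait to go from k to k+1 distinct coupons is geometric with mean 17/(17-k).
Sum over k = 11,...,12: E = 17/6 + 17/5 = 6.2333.

6.233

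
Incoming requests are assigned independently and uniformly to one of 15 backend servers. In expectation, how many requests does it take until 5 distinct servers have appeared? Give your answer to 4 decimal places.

5.8389

With k distinct servers already seen, the next new one arrives after an expected 15/(15-k) requests.
Sum over k = 0,...,4: E = 15/15 + 15/14 + 15/13 + 15/12 + 15/11 = 5.83891.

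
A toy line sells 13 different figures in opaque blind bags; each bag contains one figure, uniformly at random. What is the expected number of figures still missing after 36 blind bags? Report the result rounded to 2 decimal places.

0.73

For each figure, P(unseen after 36) = (12/13)^36 = 0.056.
By linearity of expectation, E[unseen] = 13·(12/13)^36 = 0.729.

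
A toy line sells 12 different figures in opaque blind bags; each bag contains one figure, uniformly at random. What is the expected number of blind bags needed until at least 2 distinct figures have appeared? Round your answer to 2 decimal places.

With k distinct figures already seen, the next new one arrives after an expected 12/(12-k) blind bags.
Sum over k = 0,...,1: E = 12/12 + 12/11 = 2.091.

2.09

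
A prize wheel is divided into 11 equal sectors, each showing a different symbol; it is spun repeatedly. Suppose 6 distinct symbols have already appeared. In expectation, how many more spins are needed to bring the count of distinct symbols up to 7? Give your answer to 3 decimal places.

With k distinct symbols already seen, the next new one takes an expected 11/(11-k) spins.
Only the k = 6 term is needed: E = 11/5 = 2.2000.

2.200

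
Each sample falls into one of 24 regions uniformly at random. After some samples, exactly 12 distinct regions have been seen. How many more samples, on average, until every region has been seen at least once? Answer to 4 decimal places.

The wait to go from k to k+1 distinct regions is geometric with mean 24/(24-k).
Sum over k = 12,...,23: E = 24/12 + 24/11 + 24/10 + ... + 24/2 + 24/1 = 74.47706.

74.4771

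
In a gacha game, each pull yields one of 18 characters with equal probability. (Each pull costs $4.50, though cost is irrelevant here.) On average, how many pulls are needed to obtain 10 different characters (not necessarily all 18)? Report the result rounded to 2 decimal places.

Going from k to k+1 distinct takes a geometric number of pulls with mean 18/(18-k).
Sum over k = 0,...,9: E = 18/18 + 18/17 + 18/16 + ... + 18/10 + 18/9 = 13.991.

13.99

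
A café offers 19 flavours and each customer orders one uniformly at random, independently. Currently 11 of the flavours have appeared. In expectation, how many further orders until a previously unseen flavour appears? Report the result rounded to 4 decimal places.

2.3750

Each order yields a new flavour with probability (19-11)/19 = 8/19, so the wait is geometric with mean 19/8.
E = 19/8 = 2.37500.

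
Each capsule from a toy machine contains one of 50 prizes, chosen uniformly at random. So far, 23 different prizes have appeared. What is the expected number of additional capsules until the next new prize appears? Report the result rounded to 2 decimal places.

1.85

The number of capsules until the next new prize is geometric with success probability 27/50, so its mean is 50/27.
E = 50/27 = 1.852.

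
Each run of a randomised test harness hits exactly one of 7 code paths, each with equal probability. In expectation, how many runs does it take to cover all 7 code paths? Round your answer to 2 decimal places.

After k distinct code paths have appeared, the next run gives a new one with probability (7-k)/7, so the expected wait for the (k+1)-th is 7/(7-k).
E[T] = 7/7 + 7/6 + 7/5 + ... + 7/2 + 7/1 = 7·H_{7}.
H_{7} = 2.593, so E[T] = 18.150.

18.15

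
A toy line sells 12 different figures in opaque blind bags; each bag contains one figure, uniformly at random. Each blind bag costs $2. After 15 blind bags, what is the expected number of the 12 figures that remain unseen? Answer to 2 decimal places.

For each figure, P(unseen after 15) = (11/12)^15 = 0.271.
By linearity of expectation, E[unseen] = 12·(11/12)^15 = 3.254.

3.25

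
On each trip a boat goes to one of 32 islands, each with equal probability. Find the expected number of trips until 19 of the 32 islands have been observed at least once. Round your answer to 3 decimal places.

28.108

Going from k to k+1 distinct takes a geometric number of trips with mean 32/(32-k).
Sum over k = 0,...,18: E = 32/32 + 32/31 + 32/30 + ... + 32/15 + 32/14 = 28.1076.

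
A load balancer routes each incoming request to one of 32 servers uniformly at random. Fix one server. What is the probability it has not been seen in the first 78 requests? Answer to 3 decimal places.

Each request misses the fixed server with probability (32-1)/32 = 31/32, independently.
P(still missing after 78) = (31/32)^78 = 0.0840.

0.084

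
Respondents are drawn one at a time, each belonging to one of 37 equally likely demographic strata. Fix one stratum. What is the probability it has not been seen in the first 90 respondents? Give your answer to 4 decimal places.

Each respondent misses the fixed stratum with probability (37-1)/37 = 36/37, independently.
P(still missing after 90) = (36/37)^90 = 0.08493.

0.0849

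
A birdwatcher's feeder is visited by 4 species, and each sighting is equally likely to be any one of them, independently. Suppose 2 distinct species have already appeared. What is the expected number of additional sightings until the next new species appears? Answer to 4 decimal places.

The number of sightings until the next new species is geometric with success probability 2/4, so its mean is 4/2.
E = 4/2 = 2.00000.

2.0000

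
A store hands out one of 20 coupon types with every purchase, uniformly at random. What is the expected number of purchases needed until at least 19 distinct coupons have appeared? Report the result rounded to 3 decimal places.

51.955

Going from k to k+1 distinct takes a geometric number of purchases with mean 20/(20-k).
Sum over k = 0,...,18: E = 20/20 + 20/19 + 20/18 + ... + 20/3 + 20/2 = 51.9548.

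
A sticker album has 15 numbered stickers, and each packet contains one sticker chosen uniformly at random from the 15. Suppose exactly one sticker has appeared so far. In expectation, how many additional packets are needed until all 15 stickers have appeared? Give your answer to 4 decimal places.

48.7734

With k distinct stickers already seen, the next new one takes an expected 15/(15-k) packets.
Sum over k = 1,...,14: E = 15/14 + 15/13 + 15/12 + ... + 15/2 + 15/1 = 48.77343.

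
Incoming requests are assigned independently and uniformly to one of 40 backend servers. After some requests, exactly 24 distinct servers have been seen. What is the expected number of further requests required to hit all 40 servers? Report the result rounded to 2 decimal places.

The wait to go from k to k+1 distinct servers is geometric with mean 40/(40-k).
Sum over k = 24,...,39: E = 40/16 + 40/15 + 40/14 + ... + 40/2 + 40/1 = 135.229.

135.23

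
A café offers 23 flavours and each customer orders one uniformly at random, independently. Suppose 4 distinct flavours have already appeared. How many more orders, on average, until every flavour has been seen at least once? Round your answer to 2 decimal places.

81.60

The wait to go from k to k+1 distinct flavours is geometric with mean 23/(23-k).
Sum over k = 4,...,22: E = 23/19 + 23/18 + 23/17 + ... + 23/2 + 23/1 = 81.598.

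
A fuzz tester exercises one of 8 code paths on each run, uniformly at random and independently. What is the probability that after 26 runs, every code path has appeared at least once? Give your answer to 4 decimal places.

By inclusion–exclusion over which code paths are missing,
P(all seen) = Σ_{j=0}^{8} (-1)^j C(8,j)((8-j)/8)^26
= 1.00000 - 0.24848 + 0.01580 - 0.00028 + 0.00000 - 0.00000 + 0.00000 - 0.00000 + 0.00000
= 0.76704.

0.7670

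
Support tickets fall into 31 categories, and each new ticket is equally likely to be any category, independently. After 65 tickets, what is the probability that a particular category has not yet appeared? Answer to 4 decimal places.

0.1187

On each ticket the fixed category fails to appear with probability 30/31.
P(still missing after 65) = (30/31)^65 = 0.11868.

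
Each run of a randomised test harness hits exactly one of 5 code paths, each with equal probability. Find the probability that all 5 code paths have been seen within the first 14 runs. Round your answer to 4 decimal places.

Let A_i be the event that code path i is missing after 14 runs. By inclusion–exclusion on the A_i,
P(all seen) = Σ_{j=0}^{5} (-1)^j C(5,j)((5-j)/5)^14
= 1.00000 - 0.21990 + 0.00784 - 0.00003 + 0.00000 - 0.00000
= 0.78791.

0.7879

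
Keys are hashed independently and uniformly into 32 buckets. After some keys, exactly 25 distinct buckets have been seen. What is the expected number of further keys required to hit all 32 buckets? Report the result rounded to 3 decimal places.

With k distinct buckets already seen, the next new one takes an expected 32/(32-k) keys.
Sum over k = 25,...,31: E = 32/7 + 32/6 + 32/5 + ... + 32/2 + 32/1 = 82.9714.

82.971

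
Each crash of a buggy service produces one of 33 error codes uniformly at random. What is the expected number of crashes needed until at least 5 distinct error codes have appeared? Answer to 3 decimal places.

Going from k to k+1 distinct takes a geometric number of crashes with mean 33/(33-k).
Sum over k = 0,...,4: E = 33/33 + 33/32 + 33/31 + 33/30 + 33/29 = 5.3337.

5.334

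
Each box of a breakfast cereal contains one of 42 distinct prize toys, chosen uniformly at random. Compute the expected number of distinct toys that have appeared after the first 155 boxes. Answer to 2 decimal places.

41.00

For each toy, P(seen in 155 boxes) = 1 - (41/42)^155 = 0.976.
By linearity of expectation, E[distinct seen] = 42·(1 - (41/42)^155) = 40.997.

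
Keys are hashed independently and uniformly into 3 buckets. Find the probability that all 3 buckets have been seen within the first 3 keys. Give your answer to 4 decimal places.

0.2222

By inclusion–exclusion over which buckets are missing,
P(all seen) = Σ_{j=0}^{3} (-1)^j C(3,j)((3-j)/3)^3
= 1.00000 - 0.88889 + 0.11111 - 0.00000
= 0.22222.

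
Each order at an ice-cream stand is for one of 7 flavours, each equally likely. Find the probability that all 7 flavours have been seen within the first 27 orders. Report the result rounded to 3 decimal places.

0.893

Let A_i be the event that flavour i is missing after 27 orders. By inclusion–exclusion on the A_i,
P(all seen) = Σ_{j=0}^{7} (-1)^j C(7,j)((7-j)/7)^27
= 1.0000 - 0.1090 + 0.0024 - 0.0000 + 0.0000 - 0.0000 + 0.0000 - 0.0000
= 0.8933.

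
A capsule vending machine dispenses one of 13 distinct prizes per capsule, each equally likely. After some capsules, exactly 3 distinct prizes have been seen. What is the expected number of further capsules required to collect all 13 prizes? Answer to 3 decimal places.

38.077

With k distinct prizes already seen, the next new one takes an expected 13/(13-k) capsules.
Sum over k = 3,...,12: E = 13/10 + 13/9 + 13/8 + ... + 13/2 + 13/1 = 38.0766.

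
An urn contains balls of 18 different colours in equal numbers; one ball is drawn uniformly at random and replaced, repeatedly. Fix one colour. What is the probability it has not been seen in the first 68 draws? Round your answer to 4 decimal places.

On each draw the fixed colour fails to appear with probability 17/18.
P(still missing after 68) = (17/18)^68 = 0.02051.

0.0205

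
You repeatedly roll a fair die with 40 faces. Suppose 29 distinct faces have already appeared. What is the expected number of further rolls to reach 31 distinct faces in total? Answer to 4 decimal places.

With k distinct faces already seen, the next new one takes an expected 40/(40-k) rolls.
Sum over k = 29,...,30: E = 40/11 + 40/10 = 7.63636.

7.6364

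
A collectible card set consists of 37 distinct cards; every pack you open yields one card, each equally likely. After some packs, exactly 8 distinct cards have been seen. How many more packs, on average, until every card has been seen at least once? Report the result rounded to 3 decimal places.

146.581

The wait to go from k to k+1 distinct cards is geometric with mean 37/(37-k).
Sum over k = 8,...,36: E = 37/29 + 37/28 + 37/27 + ... + 37/2 + 37/1 = 146.5812.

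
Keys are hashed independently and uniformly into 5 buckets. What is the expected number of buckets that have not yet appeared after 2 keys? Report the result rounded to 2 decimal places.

3.20

For each bucket, P(unseen after 2) = (4/5)^2 = 0.640.
By linearity of expectation, E[unseen] = 5·(4/5)^2 = 3.200.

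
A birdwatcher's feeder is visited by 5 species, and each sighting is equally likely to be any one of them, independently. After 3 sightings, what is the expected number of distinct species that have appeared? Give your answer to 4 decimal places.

2.4400

For each species, P(seen in 3 sightings) = 1 - (4/5)^3 = 0.48800.
By linearity of expectation, E[distinct seen] = 5·(1 - (4/5)^3) = 2.44000.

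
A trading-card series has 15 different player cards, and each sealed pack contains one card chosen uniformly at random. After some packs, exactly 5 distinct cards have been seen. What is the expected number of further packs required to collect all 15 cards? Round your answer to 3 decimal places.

43.935

With k distinct cards already seen, the next new one takes an expected 15/(15-k) packs.
Sum over k = 5,...,14: E = 15/10 + 15/9 + 15/8 + ... + 15/2 + 15/1 = 43.9345.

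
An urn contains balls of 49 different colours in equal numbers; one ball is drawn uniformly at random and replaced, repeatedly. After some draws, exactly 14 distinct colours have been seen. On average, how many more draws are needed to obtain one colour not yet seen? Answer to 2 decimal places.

Each draw yields a new colour with probability (49-14)/49 = 35/49, so the wait is geometric with mean 49/35.
E = 49/35 = 1.400.

1.40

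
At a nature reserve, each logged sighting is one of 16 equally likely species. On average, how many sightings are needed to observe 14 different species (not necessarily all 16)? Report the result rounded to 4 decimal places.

30.0917

Going from k to k+1 distinct takes a geometric number of sightings with mean 16/(16-k).
Sum over k = 0,...,13: E = 16/16 + 16/15 + 16/14 + ... + 16/4 + 16/3 = 30.09166.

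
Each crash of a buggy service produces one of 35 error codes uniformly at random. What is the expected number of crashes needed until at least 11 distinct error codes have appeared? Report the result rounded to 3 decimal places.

12.979

Going from k to k+1 distinct takes a geometric number of crashes with mean 35/(35-k).
Sum over k = 0,...,10: E = 35/35 + 35/34 + 35/33 + ... + 35/26 + 35/25 = 12.9788.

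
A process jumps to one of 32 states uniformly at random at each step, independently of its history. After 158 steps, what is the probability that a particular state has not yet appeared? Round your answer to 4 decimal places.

0.0066

On each step the fixed state fails to appear with probability 31/32.
P(still missing after 158) = (31/32)^158 = 0.00663.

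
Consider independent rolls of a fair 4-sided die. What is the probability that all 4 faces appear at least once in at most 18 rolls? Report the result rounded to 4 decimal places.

Let A_i be the event that face i is missing after 18 rolls. By inclusion–exclusion on the A_i,
P(all seen) = Σ_{j=0}^{4} (-1)^j C(4,j)((4-j)/4)^18
= 1.00000 - 0.02255 + 0.00002 - 0.00000 + 0.00000
= 0.97747.

0.9775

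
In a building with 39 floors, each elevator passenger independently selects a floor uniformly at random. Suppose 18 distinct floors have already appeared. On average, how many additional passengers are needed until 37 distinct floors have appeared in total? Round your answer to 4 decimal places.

With k distinct floors already seen, the next new one takes an expected 39/(39-k) passengers.
Sum over k = 18,...,36: E = 39/21 + 39/20 + 39/19 + ... + 39/4 + 39/3 = 83.66899.

83.6690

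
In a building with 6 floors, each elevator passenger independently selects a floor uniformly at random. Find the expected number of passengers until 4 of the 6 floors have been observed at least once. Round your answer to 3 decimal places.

With k distinct floors already seen, the next new one arrives after an expected 6/(6-k) passengers.
Sum over k = 0,...,3: E = 6/6 + 6/5 + 6/4 + 6/3 = 5.7000.

5.700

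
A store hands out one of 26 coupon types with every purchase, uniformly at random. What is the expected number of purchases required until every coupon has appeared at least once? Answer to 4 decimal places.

100.2149

Split into phases: going from k distinct to k+1 distinct takes on average 26/(26-k) purchases.
E[T] = 26/26 + 26/25 + 26/24 + ... + 26/2 + 26/1 = 26·H_{26}.
H_{26} = 3.85442, so E[T] = 100.21491.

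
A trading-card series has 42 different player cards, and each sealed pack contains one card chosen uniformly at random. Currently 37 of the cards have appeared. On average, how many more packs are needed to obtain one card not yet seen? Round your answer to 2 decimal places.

8.40

Each pack yields a new card with probability (42-37)/42 = 5/42, so the wait is geometric with mean 42/5.
E = 42/5 = 8.400.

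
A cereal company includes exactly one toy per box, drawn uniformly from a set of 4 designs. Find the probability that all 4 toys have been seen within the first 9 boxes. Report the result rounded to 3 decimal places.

0.711

Let A_i be the event that toy i is missing after 9 boxes. By inclusion–exclusion on the A_i,
P(all seen) = Σ_{j=0}^{4} (-1)^j C(4,j)((4-j)/4)^9
= 1.0000 - 0.3003 + 0.0117 - 0.0000 + 0.0000
= 0.7114.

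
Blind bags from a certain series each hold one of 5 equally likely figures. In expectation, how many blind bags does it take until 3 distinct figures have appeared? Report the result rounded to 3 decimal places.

Going from k to k+1 distinct takes a geometric number of blind bags with mean 5/(5-k).
Sum over k = 0,...,2: E = 5/5 + 5/4 + 5/3 = 3.9167.

3.917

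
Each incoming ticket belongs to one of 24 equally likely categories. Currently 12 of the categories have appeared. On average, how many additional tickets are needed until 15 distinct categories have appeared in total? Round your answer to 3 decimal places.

6.582

From k distinct to k+1 distinct takes on average 24/(24-k) tickets.
Sum over k = 12,...,14: E = 24/12 + 24/11 + 24/10 = 6.5818.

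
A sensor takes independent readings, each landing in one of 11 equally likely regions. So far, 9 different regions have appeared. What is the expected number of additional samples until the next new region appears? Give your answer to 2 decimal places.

5.50

The number of samples until the next new region is geometric with success probability 2/11, so its mean is 11/2.
E = 11/2 = 5.500.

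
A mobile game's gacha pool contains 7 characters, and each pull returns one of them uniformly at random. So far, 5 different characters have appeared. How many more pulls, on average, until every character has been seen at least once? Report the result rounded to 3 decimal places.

With k distinct characters already seen, the next new one takes an expected 7/(7-k) pulls.
Sum over k = 5,...,6: E = 7/2 + 7/1 = 10.5000.

10.500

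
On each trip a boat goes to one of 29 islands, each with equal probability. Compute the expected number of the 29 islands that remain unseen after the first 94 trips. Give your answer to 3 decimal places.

For each island, P(unseen after 94) = (28/29)^94 = 0.0369.
By linearity of expectation, E[unseen] = 29·(28/29)^94 = 1.0711.

1.071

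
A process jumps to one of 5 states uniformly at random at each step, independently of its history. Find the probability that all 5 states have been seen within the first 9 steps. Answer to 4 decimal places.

0.4271

Let A_i be the event that state i is missing after 9 steps. By inclusion–exclusion on the A_i,
P(all seen) = Σ_{j=0}^{5} (-1)^j C(5,j)((5-j)/5)^9
= 1.00000 - 0.67109 + 0.10078 - 0.00262 + 0.00000 - 0.00000
= 0.42707.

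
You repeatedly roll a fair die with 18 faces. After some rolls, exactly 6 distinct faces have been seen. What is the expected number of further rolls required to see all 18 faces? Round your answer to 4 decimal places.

With k distinct faces already seen, the next new one takes an expected 18/(18-k) rolls.
Sum over k = 6,...,17: E = 18/12 + 18/11 + 18/10 + ... + 18/2 + 18/1 = 55.85779.

55.8578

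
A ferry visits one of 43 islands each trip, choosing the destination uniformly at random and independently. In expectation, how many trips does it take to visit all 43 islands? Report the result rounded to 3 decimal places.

The wait to go from k to k+1 distinct islands is geometric with mean 43/(43-k).
E[T] = 43/43 + 43/42 + 43/41 + ... + 43/2 + 43/1 = 43·H_{43}.
H_{43} = 4.3500, so E[T] = 187.0499.

187.050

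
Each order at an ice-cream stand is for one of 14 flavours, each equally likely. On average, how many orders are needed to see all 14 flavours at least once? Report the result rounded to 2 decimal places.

After k distinct flavours have appeared, the next order gives a new one with probability (14-k)/14, so the expected wait for the (k+1)-th is 14/(14-k).
E[T] = 14/14 + 14/13 + 14/12 + ... + 14/2 + 14/1 = 14·H_{14}.
H_{14} = 3.252, so E[T] = 45.522.

45.52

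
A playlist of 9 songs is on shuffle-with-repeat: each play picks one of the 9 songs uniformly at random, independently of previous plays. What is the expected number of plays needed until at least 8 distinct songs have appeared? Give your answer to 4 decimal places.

Going from k to k+1 distinct takes a geometric number of plays with mean 9/(9-k).
Sum over k = 0,...,7: E = 9/9 + 9/8 + 9/7 + ... + 9/3 + 9/2 = 16.46071.

16.4607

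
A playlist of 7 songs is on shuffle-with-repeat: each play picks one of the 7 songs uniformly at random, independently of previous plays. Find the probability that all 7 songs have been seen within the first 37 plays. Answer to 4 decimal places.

0.9767

Let A_i be the event that song i is missing after 37 plays. By inclusion–exclusion on the A_i,
P(all seen) = Σ_{j=0}^{7} (-1)^j C(7,j)((7-j)/7)^37
= 1.00000 - 0.02334 + 0.00008 - 0.00000 + 0.00000 - 0.00000 + 0.00000 - 0.00000
= 0.97674.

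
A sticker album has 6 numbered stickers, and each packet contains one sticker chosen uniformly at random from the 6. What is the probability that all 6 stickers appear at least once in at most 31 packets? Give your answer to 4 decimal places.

Let A_i be the event that sticker i is missing after 31 packets. By inclusion–exclusion on the A_i,
P(all seen) = Σ_{j=0}^{6} (-1)^j C(6,j)((6-j)/6)^31
= 1.00000 - 0.02106 + 0.00005 - 0.00000 + 0.00000 - 0.00000 + 0.00000
= 0.97899.

0.9790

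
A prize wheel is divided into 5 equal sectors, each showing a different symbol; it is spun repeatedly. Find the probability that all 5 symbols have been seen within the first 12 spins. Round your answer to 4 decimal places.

Let A_i be the event that symbol i is missing after 12 spins. By inclusion–exclusion on the A_i,
P(all seen) = Σ_{j=0}^{5} (-1)^j C(5,j)((5-j)/5)^12
= 1.00000 - 0.34360 + 0.02177 - 0.00017 + 0.00000 - 0.00000
= 0.67800.

0.6780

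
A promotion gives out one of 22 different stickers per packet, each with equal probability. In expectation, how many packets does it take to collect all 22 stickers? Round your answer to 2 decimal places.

Split into phases: going from k distinct to k+1 distinct takes on average 22/(22-k) packets.
E[T] = 22/22 + 22/21 + 22/20 + ... + 22/2 + 22/1 = 22·H_{22}.
H_{22} = 3.691, so E[T] = 81.198.

81.20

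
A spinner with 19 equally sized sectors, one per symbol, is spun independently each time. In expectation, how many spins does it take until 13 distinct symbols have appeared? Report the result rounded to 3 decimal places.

Going from k to k+1 distinct takes a geometric number of spins with mean 19/(19-k).
Sum over k = 0,...,12: E = 19/19 + 19/18 + 19/17 + ... + 19/8 + 19/7 = 20.8571.

20.857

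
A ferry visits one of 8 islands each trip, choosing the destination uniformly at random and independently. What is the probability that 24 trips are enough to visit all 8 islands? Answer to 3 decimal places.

0.703

Let A_i be the event that island i is missing after 24 trips. By inclusion–exclusion on the A_i,
P(all seen) = Σ_{j=0}^{8} (-1)^j C(8,j)((8-j)/8)^24
= 1.0000 - 0.3246 + 0.0281 - 0.0007 + 0.0000 - 0.0000 + 0.0000 - 0.0000 + 0.0000
= 0.7028.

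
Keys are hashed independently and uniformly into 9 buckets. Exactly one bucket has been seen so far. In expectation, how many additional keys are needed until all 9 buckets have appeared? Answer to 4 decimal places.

With k distinct buckets already seen, the next new one takes an expected 9/(9-k) keys.
Sum over k = 1,...,8: E = 9/8 + 9/7 + 9/6 + ... + 9/2 + 9/1 = 24.46071.

24.4607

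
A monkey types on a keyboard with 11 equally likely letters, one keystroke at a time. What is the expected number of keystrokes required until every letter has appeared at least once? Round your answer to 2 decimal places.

After k distinct letters have appeared, the next keystroke gives a new one with probability (11-k)/11, so the expected wait for the (k+1)-th is 11/(11-k).
E[T] = 11/11 + 11/10 + 11/9 + ... + 11/2 + 11/1 = 11·H_{11}.
H_{11} = 3.020, so E[T] = 33.219.

33.22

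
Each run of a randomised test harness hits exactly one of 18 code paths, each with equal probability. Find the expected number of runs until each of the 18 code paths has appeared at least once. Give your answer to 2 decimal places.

62.91

The wait to go from k to k+1 distinct code paths is geometric with mean 18/(18-k).
E[T] = 18/18 + 18/17 + 18/16 + ... + 18/2 + 18/1 = 18·H_{18}.
H_{18} = 3.495, so E[T] = 62.912.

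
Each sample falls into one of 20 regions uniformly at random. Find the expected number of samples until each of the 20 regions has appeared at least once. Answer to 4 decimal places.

71.9548

After k distinct regions have appeared, the next sample gives a new one with probability (20-k)/20, so the expected wait for the (k+1)-th is 20/(20-k).
E[T] = 20/20 + 20/19 + 20/18 + ... + 20/2 + 20/1 = 20·H_{20}.
H_{20} = 3.59774, so E[T] = 71.95479.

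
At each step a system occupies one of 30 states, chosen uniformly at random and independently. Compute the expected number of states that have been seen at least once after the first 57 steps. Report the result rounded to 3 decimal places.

For each state, P(seen in 57 steps) = 1 - (29/30)^57 = 0.8552.
By linearity of expectation, E[distinct seen] = 30·(1 - (29/30)^57) = 25.6559.

25.656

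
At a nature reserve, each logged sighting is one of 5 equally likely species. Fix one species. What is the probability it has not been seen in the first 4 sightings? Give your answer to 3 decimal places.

0.410

On each sighting the fixed species fails to appear with probability 4/5.
P(still missing after 4) = (4/5)^4 = 0.4096.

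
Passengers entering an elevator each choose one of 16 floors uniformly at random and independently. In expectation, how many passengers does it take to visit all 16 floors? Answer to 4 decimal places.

54.0917

The wait to go from k to k+1 distinct floors is geometric with mean 16/(16-k).
E[T] = 16/16 + 16/15 + 16/14 + ... + 16/2 + 16/1 = 16·H_{16}.
H_{16} = 3.38073, so E[T] = 54.09166.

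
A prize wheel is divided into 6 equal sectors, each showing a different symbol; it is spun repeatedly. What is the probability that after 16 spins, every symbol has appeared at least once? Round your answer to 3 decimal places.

0.698

Let A_i be the event that symbol i is missing after 16 spins. By inclusion–exclusion on the A_i,
P(all seen) = Σ_{j=0}^{6} (-1)^j C(6,j)((6-j)/6)^16
= 1.0000 - 0.3245 + 0.0228 - 0.0003 + 0.0000 - 0.0000 + 0.0000
= 0.6980.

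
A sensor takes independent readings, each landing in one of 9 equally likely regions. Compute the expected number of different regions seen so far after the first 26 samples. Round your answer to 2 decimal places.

8.58

For each region, P(seen in 26 samples) = 1 - (8/9)^26 = 0.953.
By linearity of expectation, E[distinct seen] = 9·(1 - (8/9)^26) = 8.579.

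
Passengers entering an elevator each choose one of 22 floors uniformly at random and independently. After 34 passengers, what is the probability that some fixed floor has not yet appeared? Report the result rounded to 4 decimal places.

On each passenger the fixed floor fails to appear with probability 21/22.
P(still missing after 34) = (21/22)^34 = 0.20563.

0.2056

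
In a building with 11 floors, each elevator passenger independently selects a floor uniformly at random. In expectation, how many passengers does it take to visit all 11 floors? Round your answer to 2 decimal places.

33.22

After k distinct floors have appeared, the next passenger gives a new one with probability (11-k)/11, so the expected wait for the (k+1)-th is 11/(11-k).
E[T] = 11/11 + 11/10 + 11/9 + ... + 11/2 + 11/1 = 11·H_{11}.
H_{11} = 3.020, so E[T] = 33.219.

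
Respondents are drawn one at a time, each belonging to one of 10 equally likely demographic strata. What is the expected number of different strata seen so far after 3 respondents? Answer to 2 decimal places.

For each stratum, P(seen in 3 respondents) = 1 - (9/10)^3 = 0.271.
By linearity of expectation, E[distinct seen] = 10·(1 - (9/10)^3) = 2.710.

2.71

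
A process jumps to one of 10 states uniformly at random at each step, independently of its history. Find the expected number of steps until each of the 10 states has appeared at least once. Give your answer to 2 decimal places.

29.29

After k distinct states have appeared, the next step gives a new one with probability (10-k)/10, so the expected wait for the (k+1)-th is 10/(10-k).
E[T] = 10/10 + 10/9 + 10/8 + ... + 10/2 + 10/1 = 10·H_{10}.
H_{10} = 2.929, so E[T] = 29.290.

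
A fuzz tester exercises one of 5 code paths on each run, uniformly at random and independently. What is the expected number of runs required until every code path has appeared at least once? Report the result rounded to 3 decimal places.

11.417

The wait to go from k to k+1 distinct code paths is geometric with mean 5/(5-k).
E[T] = 5/5 + 5/4 + 5/3 + 5/2 + 5/1 = 5·H_{5}.
H_{5} = 2.2833, so E[T] = 11.4167.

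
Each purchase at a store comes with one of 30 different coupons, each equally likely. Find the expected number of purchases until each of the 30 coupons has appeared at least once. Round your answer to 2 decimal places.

119.85

Split into phases: going from k distinct to k+1 distinct takes on average 30/(30-k) purchases.
E[T] = 30/30 + 30/29 + 30/28 + ... + 30/2 + 30/1 = 30·H_{30}.
H_{30} = 3.995, so E[T] = 119.850.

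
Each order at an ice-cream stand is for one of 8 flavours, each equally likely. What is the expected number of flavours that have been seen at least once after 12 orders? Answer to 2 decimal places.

6.39

For each flavour, P(seen in 12 orders) = 1 - (7/8)^12 = 0.799.
By linearity of expectation, E[distinct seen] = 8·(1 - (7/8)^12) = 6.389.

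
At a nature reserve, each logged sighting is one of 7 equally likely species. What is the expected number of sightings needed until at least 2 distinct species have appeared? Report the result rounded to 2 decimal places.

With k distinct species already seen, the next new one arrives after an expected 7/(7-k) sightings.
Sum over k = 0,...,1: E = 7/7 + 7/6 = 2.167.

2.17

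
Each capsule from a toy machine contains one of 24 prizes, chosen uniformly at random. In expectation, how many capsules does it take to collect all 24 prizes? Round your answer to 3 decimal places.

90.623

Split into phases: going from k distinct to k+1 distinct takes on average 24/(24-k) capsules.
E[T] = 24/24 + 24/23 + 24/22 + ... + 24/2 + 24/1 = 24·H_{24}.
H_{24} = 3.7760, so E[T] = 90.6230.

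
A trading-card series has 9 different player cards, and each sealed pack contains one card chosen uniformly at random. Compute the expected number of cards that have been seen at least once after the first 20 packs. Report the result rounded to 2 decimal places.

For each card, P(seen in 20 packs) = 1 - (8/9)^20 = 0.905.
By linearity of expectation, E[distinct seen] = 9·(1 - (8/9)^20) = 8.147.

8.15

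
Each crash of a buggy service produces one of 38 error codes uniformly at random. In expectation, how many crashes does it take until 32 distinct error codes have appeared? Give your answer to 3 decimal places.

Going from k to k+1 distinct takes a geometric number of crashes with mean 38/(38-k).
Sum over k = 0,...,31: E = 38/38 + 38/37 + 38/36 + ... + 38/8 + 38/7 = 67.5603.

67.560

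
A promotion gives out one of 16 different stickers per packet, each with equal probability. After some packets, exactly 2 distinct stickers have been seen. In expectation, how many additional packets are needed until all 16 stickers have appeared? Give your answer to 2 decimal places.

From k distinct to k+1 distinct takes on average 16/(16-k) packets.
Sum over k = 2,...,15: E = 16/14 + 16/13 + 16/12 + ... + 16/2 + 16/1 = 52.025.

52.02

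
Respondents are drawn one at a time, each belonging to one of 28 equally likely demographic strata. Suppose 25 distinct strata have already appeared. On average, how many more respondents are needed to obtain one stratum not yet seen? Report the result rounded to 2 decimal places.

Each respondent yields a new stratum with probability (28-25)/28 = 3/28, so the wait is geometric with mean 28/3.
E = 28/3 = 9.333.

9.33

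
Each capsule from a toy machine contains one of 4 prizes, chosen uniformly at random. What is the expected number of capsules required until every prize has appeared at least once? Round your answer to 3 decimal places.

8.333

After k distinct prizes have appeared, the next capsule gives a new one with probability (4-k)/4, so the expected wait for the (k+1)-th is 4/(4-k).
E[T] = 4/4 + 4/3 + 4/2 + 4/1 = 4·H_{4}.
H_{4} = 2.0833, so E[T] = 8.3333.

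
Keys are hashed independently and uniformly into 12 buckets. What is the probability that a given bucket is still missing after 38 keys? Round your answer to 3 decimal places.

0.037

On each key the fixed bucket fails to appear with probability 11/12.
P(still missing after 38) = (11/12)^38 = 0.0366.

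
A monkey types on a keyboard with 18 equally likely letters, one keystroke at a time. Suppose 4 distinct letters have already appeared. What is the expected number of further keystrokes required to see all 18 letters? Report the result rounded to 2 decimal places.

58.53

With k distinct letters already seen, the next new one takes an expected 18/(18-k) keystrokes.
Sum over k = 4,...,17: E = 18/14 + 18/13 + 18/12 + ... + 18/2 + 18/1 = 58.528.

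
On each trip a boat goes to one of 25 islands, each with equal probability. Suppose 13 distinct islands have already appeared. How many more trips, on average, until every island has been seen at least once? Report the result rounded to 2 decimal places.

77.58

From k distinct to k+1 distinct takes on average 25/(25-k) trips.
Sum over k = 13,...,24: E = 25/12 + 25/11 + 25/10 + ... + 25/2 + 25/1 = 77.580.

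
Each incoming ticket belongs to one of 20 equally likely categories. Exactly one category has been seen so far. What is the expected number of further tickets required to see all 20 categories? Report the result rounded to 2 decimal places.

70.95

From k distinct to k+1 distinct takes on average 20/(20-k) tickets.
Sum over k = 1,...,19: E = 20/19 + 20/18 + 20/17 + ... + 20/2 + 20/1 = 70.955.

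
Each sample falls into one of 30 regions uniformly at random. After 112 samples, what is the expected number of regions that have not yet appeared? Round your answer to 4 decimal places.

For each region, P(unseen after 112) = (29/30)^112 = 0.02244.
By linearity of expectation, E[unseen] = 30·(29/30)^112 = 0.67316.

0.6732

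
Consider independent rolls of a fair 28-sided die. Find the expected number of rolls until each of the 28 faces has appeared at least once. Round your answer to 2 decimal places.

109.96

Split into phases: going from k distinct to k+1 distinct takes on average 28/(28-k) rolls.
E[T] = 28/28 + 28/27 + 28/26 + ... + 28/2 + 28/1 = 28·H_{28}.
H_{28} = 3.927, so E[T] = 109.961.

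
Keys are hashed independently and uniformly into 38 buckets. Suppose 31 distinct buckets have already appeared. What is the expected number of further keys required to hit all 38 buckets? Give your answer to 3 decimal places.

98.529

With k distinct buckets already seen, the next new one takes an expected 38/(38-k) keys.
Sum over k = 31,...,37: E = 38/7 + 38/6 + 38/5 + ... + 38/2 + 38/1 = 98.5286.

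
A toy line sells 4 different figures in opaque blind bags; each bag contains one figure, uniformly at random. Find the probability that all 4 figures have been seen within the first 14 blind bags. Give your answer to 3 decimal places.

Let A_i be the event that figure i is missing after 14 blind bags. By inclusion–exclusion on the A_i,
P(all seen) = Σ_{j=0}^{4} (-1)^j C(4,j)((4-j)/4)^14
= 1.0000 - 0.0713 + 0.0004 - 0.0000 + 0.0000
= 0.9291.

0.929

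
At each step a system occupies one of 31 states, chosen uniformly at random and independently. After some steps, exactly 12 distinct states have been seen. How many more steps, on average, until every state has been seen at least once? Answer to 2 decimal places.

109.98

With k distinct states already seen, the next new one takes an expected 31/(31-k) steps.
Sum over k = 12,...,30: E = 31/19 + 31/18 + 31/17 + ... + 31/2 + 31/1 = 109.980.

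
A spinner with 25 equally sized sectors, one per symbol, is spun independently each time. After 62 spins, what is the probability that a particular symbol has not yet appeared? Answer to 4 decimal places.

0.0796

Each spin misses the fixed symbol with probability (25-1)/25 = 24/25, independently.
P(still missing after 62) = (24/25)^62 = 0.07958.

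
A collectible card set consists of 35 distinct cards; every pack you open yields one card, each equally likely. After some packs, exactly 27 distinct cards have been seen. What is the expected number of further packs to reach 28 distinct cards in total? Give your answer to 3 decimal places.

From k distinct to k+1 distinct takes on average 35/(35-k) packs.
Only the k = 27 term is needed: E = 35/8 = 4.3750.

4.375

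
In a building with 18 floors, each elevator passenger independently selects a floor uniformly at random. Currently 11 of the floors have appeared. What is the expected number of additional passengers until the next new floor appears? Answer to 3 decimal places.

2.571

The number of passengers until the next new floor is geometric with success probability 7/18, so its mean is 18/7.
E = 18/7 = 2.5714.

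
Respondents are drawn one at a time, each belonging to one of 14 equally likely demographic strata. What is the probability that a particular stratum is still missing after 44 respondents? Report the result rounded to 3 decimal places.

Each respondent misses the fixed stratum with probability (14-1)/14 = 13/14, independently.
P(still missing after 44) = (13/14)^44 = 0.0384.

0.038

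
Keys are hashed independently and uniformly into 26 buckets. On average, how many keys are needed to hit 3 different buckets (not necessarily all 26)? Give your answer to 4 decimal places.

3.1233

Going from k to k+1 distinct takes a geometric number of keys with mean 26/(26-k).
Sum over k = 0,...,2: E = 26/26 + 26/25 + 26/24 = 3.12333.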